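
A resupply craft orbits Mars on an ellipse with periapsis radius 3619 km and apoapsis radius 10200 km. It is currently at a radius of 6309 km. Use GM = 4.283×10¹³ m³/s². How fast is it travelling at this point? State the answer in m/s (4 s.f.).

Semi-major axis a = (r_p + r_a)/2 = 6909.5 km = 6.910×10⁶ m.
Vis-viva: v² = μ(2/r − 1/a) = 4.283×10¹³ × (3.170×10⁻⁷ − 1.447×10⁻⁷) = 7.379×10⁶ m²/s².
v = 2716 m/s.

v ≈ 2716 m/s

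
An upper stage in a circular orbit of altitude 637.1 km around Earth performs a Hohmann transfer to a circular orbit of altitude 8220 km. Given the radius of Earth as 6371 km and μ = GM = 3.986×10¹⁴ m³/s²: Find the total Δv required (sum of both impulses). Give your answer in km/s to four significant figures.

Δv_total ≈ 2.241 km/s

r₁ = 6371 + 637.1 = 7008.1 km = 7.0081×10⁶ m.
r₂ = 6371 + 8220 = 14591 km = 1.4591×10⁷ m.
Transfer ellipse a_t = (r₁ + r₂)/2 = 1.080×10⁷ m.
At r₁: circular v_c1 = √(μ/r₁) = 7542 m/s; transfer-perigee v_p = √[μ(2/r₁ − 1/a_t)] = 8766 m/s.
Δv₁ = v_p − v_c1 = 1224 m/s.
At r₂: circular v_c2 = √(μ/r₂) = 5227 m/s; transfer-apogee v_a = √[μ(2/r₂ − 1/a_t)] = 4210 m/s.
Δv₂ = v_c2 − v_a = 1016 m/s.
Total Δv = Δv₁ + Δv₂ = 2241 m/s = 2.241 km/s.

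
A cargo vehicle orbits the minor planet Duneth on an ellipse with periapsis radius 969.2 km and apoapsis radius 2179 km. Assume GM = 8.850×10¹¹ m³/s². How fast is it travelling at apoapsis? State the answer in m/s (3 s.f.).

v ≈ 500 m/s

Semi-major axis a = (r_p + r_a)/2 = 1574.1 km = 1.574×10⁶ m.
Vis-viva: v² = μ(2/r − 1/a) = 8.850×10¹¹ × (9.179×10⁻⁷ − 6.353×10⁻⁷) = 2.501×10⁵ m²/s².
v = 500.1 m/s.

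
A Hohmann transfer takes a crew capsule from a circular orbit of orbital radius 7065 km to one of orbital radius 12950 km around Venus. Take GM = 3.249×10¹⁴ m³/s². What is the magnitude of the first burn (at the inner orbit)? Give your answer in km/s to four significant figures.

Δv ≈ 0.9328 km/s

r₁ = 7065 km = 7.065×10⁶ m.
r₂ = 12950 km = 1.295×10⁷ m.
Transfer ellipse a_t = (r₁ + r₂)/2 = 1.001×10⁷ m.
At r₁: circular v_c1 = √(μ/r₁) = 6781 m/s; transfer-periapsis v_p = √[μ(2/r₁ − 1/a_t)] = 7714 m/s.
Δv₁ = v_p − v_c1 = 932.8 m/s.
= 0.9328 km/s.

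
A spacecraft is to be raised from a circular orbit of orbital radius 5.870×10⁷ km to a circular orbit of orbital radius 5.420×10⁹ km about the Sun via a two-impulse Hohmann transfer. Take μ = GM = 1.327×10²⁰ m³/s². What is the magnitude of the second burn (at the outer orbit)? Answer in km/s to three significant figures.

r₁ = 5.870×10⁷ km = 5.870×10¹⁰ m.
r₂ = 5.420×10⁹ km = 5.420×10¹² m.
Transfer ellipse a_t = (r₁ + r₂)/2 = 2.739×10¹² m.
At r₁: circular v_c1 = √(μ/r₁) = 47550 m/s; transfer-perihelion v_p = √[μ(2/r₁ − 1/a_t)] = 66880 m/s.
At r₂: circular v_c2 = √(μ/r₂) = 4948 m/s; transfer-aphelion v_a = √[μ(2/r₂ − 1/a_t)] = 724.3 m/s.
Δv₂ = v_c2 − v_a = 4224 m/s.
= 4.224 km/s.

Δv ≈ 4.22 km/s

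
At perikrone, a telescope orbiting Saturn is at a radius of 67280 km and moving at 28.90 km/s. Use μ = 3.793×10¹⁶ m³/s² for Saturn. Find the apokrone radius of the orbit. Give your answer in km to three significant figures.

r_p = 6.728×10⁷ m.
Specific energy ε = v²/2 − μ/r = -1.462×10⁸ J/kg, so a = −μ/(2ε) = 1.298×10⁸ m.
The apsides satisfy r_p + r_a = 2a, so the apokrone radius is 2a − r_p = 1.922×10⁸ m = 1.9223×10⁵ km.

apokrone radius ≈ 1.92×10⁵ km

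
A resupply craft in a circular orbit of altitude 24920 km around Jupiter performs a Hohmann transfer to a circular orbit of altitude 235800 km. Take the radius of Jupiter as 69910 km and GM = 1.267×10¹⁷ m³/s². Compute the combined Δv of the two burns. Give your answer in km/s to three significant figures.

r₁ = 69910 + 24920 = 94830 km = 9.4830×10⁷ m.
r₂ = 69910 + 235800 = 305710 km = 3.0571×10⁸ m.
Transfer ellipse a_t = (r₁ + r₂)/2 = 2.003×10⁸ m.
At r₁: circular v_c1 = √(μ/r₁) = 36550 m/s; transfer-perijove v_p = √[μ(2/r₁ − 1/a_t)] = 45160 m/s.
Δv₁ = v_p − v_c1 = 8609 m/s.
At r₂: circular v_c2 = √(μ/r₂) = 20360 m/s; transfer-apojove v_a = √[μ(2/r₂ − 1/a_t)] = 14010 m/s.
Δv₂ = v_c2 − v_a = 6349 m/s.
Total Δv = Δv₁ + Δv₂ = 14960 m/s = 14.96 km/s.

Δv_total ≈ 15.0 km/s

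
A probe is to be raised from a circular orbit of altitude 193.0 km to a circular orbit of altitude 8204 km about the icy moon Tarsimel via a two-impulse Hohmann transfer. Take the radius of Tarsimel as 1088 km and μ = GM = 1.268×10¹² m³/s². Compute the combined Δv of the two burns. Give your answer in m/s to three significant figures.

r₁ = 1088 + 193.0 = 1281.0 km = 1.2810×10⁶ m.
r₂ = 1088 + 8204 = 9292.0 km = 9.2920×10⁶ m.
Transfer ellipse a_t = (r₁ + r₂)/2 = 5.286×10⁶ m.
At r₁: circular v_c1 = √(μ/r₁) = 994.9 m/s; transfer-periapsis v_p = √[μ(2/r₁ − 1/a_t)] = 1319 m/s.
Δv₁ = v_p − v_c1 = 324.1 m/s.
At r₂: circular v_c2 = √(μ/r₂) = 369.4 m/s; transfer-apoapsis v_a = √[μ(2/r₂ − 1/a_t)] = 181.8 m/s.
Δv₂ = v_c2 − v_a = 187.6 m/s.
Total Δv = Δv₁ + Δv₂ = 511.7 m/s.

Δv_total ≈ 512 m/s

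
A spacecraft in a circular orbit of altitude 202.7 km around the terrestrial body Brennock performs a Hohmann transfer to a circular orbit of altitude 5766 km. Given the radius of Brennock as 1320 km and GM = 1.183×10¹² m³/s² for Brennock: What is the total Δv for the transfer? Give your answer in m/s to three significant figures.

Δv_total ≈ 415 m/s

r₁ = 1320 + 202.7 = 1522.7 km = 1.5227×10⁶ m.
r₂ = 1320 + 5766 = 7086.0 km = 7.0860×10⁶ m.
Transfer ellipse a_t = (r₁ + r₂)/2 = 4.304×10⁶ m.
At r₁: circular v_c1 = √(μ/r₁) = 881.4 m/s; transfer-periapsis v_p = √[μ(2/r₁ − 1/a_t)] = 1131 m/s.
Δv₁ = v_p − v_c1 = 249.5 m/s.
At r₂: circular v_c2 = √(μ/r₂) = 408.6 m/s; transfer-apoapsis v_a = √[μ(2/r₂ − 1/a_t)] = 243.0 m/s.
Δv₂ = v_c2 − v_a = 165.6 m/s.
Total Δv = Δv₁ + Δv₂ = 415.1 m/s.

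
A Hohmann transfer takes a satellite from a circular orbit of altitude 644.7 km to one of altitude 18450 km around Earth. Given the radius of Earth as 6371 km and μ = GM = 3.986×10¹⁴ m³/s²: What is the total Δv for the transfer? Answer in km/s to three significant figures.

Δv_total ≈ 3.22 km/s

r₁ = 6371 + 644.7 = 7015.7 km = 7.0157×10⁶ m.
r₂ = 6371 + 18450 = 24821 km = 2.4821×10⁷ m.
Transfer ellipse a_t = (r₁ + r₂)/2 = 1.592×10⁷ m.
At r₁: circular v_c1 = √(μ/r₁) = 7538 m/s; transfer-perigee v_p = √[μ(2/r₁ − 1/a_t)] = 9412 m/s.
Δv₁ = v_p − v_c1 = 1875 m/s.
At r₂: circular v_c2 = √(μ/r₂) = 4007 m/s; transfer-apogee v_a = √[μ(2/r₂ − 1/a_t)] = 2660 m/s.
Δv₂ = v_c2 − v_a = 1347 m/s.
Total Δv = Δv₁ + Δv₂ = 3222 m/s = 3.222 km/s.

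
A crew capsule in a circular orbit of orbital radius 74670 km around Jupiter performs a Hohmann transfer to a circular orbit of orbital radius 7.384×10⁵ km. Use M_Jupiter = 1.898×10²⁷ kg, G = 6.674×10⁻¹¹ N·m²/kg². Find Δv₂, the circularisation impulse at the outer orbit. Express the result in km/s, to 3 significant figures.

μ = GM = 6.674×10⁻¹¹ × 1.898×10²⁷ = 1.267×10¹⁷ m³/s².
r₁ = 74670 km = 7.467×10⁷ m.
r₂ = 7.384×10⁵ km = 7.384×10⁸ m.
Transfer ellipse a_t = (r₁ + r₂)/2 = 4.065×10⁸ m.
At r₁: circular v_c1 = √(μ/r₁) = 41190 m/s; transfer-perijove v_p = √[μ(2/r₁ − 1/a_t)] = 55510 m/s.
At r₂: circular v_c2 = √(μ/r₂) = 13100 m/s; transfer-apojove v_a = √[μ(2/r₂ − 1/a_t)] = 5613 m/s.
Δv₂ = v_c2 − v_a = 7484 m/s.
= 7.484 km/s.

Δv ≈ 7.48 km/s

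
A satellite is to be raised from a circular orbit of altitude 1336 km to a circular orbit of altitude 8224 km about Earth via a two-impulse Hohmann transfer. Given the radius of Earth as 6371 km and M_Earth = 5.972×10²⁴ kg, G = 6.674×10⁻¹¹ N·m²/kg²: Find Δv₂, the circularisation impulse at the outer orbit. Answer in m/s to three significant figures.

μ = GM = 6.674×10⁻¹¹ × 5.972×10²⁴ = 3.986×10¹⁴ m³/s².
r₁ = 6371 + 1336 = 7707.0 km = 7.7070×10⁶ m.
r₂ = 6371 + 8224 = 14595 km = 1.4595×10⁷ m.
Transfer ellipse a_t = (r₁ + r₂)/2 = 1.115×10⁷ m.
At r₁: circular v_c1 = √(μ/r₁) = 7191 m/s; transfer-perigee v_p = √[μ(2/r₁ − 1/a_t)] = 8227 m/s.
At r₂: circular v_c2 = √(μ/r₂) = 5226 m/s; transfer-apogee v_a = √[μ(2/r₂ − 1/a_t)] = 4344 m/s.
Δv₂ = v_c2 − v_a = 881.3 m/s.

Δv ≈ 881 m/s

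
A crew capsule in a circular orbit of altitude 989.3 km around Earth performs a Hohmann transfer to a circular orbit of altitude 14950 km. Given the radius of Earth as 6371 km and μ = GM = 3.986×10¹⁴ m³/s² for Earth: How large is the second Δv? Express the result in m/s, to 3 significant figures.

r₁ = 6371 + 989.3 = 7360.3 km = 7.3603×10⁶ m.
r₂ = 6371 + 14950 = 21321 km = 2.1321×10⁷ m.
Transfer ellipse a_t = (r₁ + r₂)/2 = 1.434×10⁷ m.
At r₁: circular v_c1 = √(μ/r₁) = 7359 m/s; transfer-perigee v_p = √[μ(2/r₁ − 1/a_t)] = 8973 m/s.
At r₂: circular v_c2 = √(μ/r₂) = 4324 m/s; transfer-apogee v_a = √[μ(2/r₂ − 1/a_t)] = 3098 m/s.
Δv₂ = v_c2 − v_a = 1226 m/s.

Δv ≈ 1230 m/s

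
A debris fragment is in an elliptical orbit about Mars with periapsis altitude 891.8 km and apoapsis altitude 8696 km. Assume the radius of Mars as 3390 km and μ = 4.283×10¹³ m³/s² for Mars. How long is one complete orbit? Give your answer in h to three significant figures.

r_p = 3390 + 891.8 = 4281.8 km = 4.2818×10⁶ m.
r_a = 3390 + 8696 = 12086 km = 1.2086×10⁷ m.
Semi-major axis a = (r_p + r_a)/2 = (4281.8 + 12086)/2 = 8183.9 km = 8.184×10⁶ m.
By Kepler's third law T = 2π√(a³/μ) = 2π × 3.577×10³ = 2.248×10⁴ s.
= 6.244 h.

T ≈ 6.24 h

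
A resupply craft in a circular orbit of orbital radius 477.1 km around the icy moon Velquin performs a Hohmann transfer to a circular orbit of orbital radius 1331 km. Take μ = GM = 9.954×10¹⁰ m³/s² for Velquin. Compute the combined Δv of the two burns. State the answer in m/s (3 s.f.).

Δv_total ≈ 172 m/s

r₁ = 477.1 km = 4.771×10⁵ m.
r₂ = 1331 km = 1.331×10⁶ m.
Transfer ellipse a_t = (r₁ + r₂)/2 = 9.040×10⁵ m.
At r₁: circular v_c1 = √(μ/r₁) = 456.8 m/s; transfer-periapsis v_p = √[μ(2/r₁ − 1/a_t)] = 554.2 m/s.
Δv₁ = v_p − v_c1 = 97.46 m/s.
At r₂: circular v_c2 = √(μ/r₂) = 273.5 m/s; transfer-apoapsis v_a = √[μ(2/r₂ − 1/a_t)] = 198.7 m/s.
Δv₂ = v_c2 − v_a = 74.81 m/s.
Total Δv = Δv₁ + Δv₂ = 172.3 m/s.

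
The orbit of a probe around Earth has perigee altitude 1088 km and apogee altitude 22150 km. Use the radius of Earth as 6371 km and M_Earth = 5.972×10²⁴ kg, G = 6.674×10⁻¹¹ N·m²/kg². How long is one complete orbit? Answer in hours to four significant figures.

T ≈ 6.671 hours

μ = GM = 6.674×10⁻¹¹ × 5.972×10²⁴ = 3.986×10¹⁴ m³/s².
r_p = 6371 + 1088 = 7459.0 km = 7.4590×10⁶ m.
r_a = 6371 + 22150 = 28521 km = 2.8521×10⁷ m.
Semi-major axis a = (r_p + r_a)/2 = (7459.0 + 28521)/2 = 17990 km = 1.799×10⁷ m.
By Kepler's third law T = 2π√(a³/μ) = 2π × 3.822×10³ = 2.401×10⁴ s.
= 6.671 hours.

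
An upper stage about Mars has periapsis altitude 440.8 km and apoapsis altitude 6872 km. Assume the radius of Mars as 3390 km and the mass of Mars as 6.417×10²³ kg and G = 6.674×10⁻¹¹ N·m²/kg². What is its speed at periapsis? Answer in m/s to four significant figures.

μ = GM = 6.674×10⁻¹¹ × 6.417×10²³ = 4.283×10¹³ m³/s².
r_p = 3390 + 440.8 = 3830.8 km = 3.8308×10⁶ m.
r_a = 3390 + 6872 = 10262 km = 1.0262×10⁷ m.
Semi-major axis a = (r_p + r_a)/2 = 7046.4 km = 7.046×10⁶ m.
Vis-viva: v² = μ(2/r − 1/a) = 4.283×10¹³ × (5.221×10⁻⁷ − 1.419×10⁻⁷) = 1.628×10⁷ m²/s².
v = 4035 m/s.

v ≈ 4035 m/s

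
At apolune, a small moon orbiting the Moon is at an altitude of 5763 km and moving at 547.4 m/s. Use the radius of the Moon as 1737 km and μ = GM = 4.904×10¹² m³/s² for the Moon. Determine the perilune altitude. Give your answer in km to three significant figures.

r_a = 1737 + 5763 = 7500.0 km = 7.500×10⁶ m.
Specific energy ε = v²/2 − μ/r = -5.040×10⁵ J/kg, so a = −μ/(2ε) = 4.865×10⁶ m.
The apsides satisfy r_p + r_a = 2a, so the perilune radius is 2a − r_a = 2.229×10⁶ m = 2229.3 km.
Perilune altitude = 2229.3 − 1737 = 492.32 km.

perilune altitude ≈ 492 km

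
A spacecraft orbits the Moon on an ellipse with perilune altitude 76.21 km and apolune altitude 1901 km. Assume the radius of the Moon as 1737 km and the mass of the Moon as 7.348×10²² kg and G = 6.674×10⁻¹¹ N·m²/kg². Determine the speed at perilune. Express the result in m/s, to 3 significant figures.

v ≈ 1900 m/s

μ = GM = 6.674×10⁻¹¹ × 7.348×10²² = 4.904×10¹² m³/s².
r_p = 1737 + 76.21 = 1813.2 km = 1.8132×10⁶ m.
r_a = 1737 + 1901 = 3638.0 km = 3.6380×10⁶ m.
Semi-major axis a = (r_p + r_a)/2 = 2725.6 km = 2.726×10⁶ m.
Vis-viva: v² = μ(2/r − 1/a) = 4.904×10¹² × (1.103×10⁻⁶ − 3.669×10⁻⁷) = 3.610×10⁶ m²/s².
v = 1900 m/s.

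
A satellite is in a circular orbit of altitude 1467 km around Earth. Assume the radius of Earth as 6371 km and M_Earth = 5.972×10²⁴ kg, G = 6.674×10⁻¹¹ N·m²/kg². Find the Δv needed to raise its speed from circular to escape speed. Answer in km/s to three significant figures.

μ = GM = 6.674×10⁻¹¹ × 5.972×10²⁴ = 3.986×10¹⁴ m³/s².
r = 6371 + 1467 = 7838.0 km = 7.8380×10⁶ m.
Circular speed v_c = √(μ/r) = 7131 m/s.
Escape speed v_esc = √(2μ/r) = √2 × v_c = 10080 m/s.
Δv = v_esc − v_c = 2954 m/s = 2.954 km/s.

Δv ≈ 2.95 km/s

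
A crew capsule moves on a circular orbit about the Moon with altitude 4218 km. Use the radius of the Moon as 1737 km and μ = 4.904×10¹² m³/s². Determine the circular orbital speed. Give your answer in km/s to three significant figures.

v ≈ 0.907 km/s

r = 1737 + 4218 = 5955.0 km = 5.9550×10⁶ m.
For a circular orbit v = √(μ/r) = √(4.904×10¹² / 5.955×10⁶) = √(8.235×10⁵) = 907.5 m/s.
That is 0.9075 km/s.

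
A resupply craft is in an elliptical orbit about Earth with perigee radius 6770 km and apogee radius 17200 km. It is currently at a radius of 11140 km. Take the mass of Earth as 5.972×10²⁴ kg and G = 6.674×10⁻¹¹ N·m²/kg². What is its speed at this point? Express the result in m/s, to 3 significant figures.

v ≈ 6190 m/s

μ = GM = 6.674×10⁻¹¹ × 5.972×10²⁴ = 3.986×10¹⁴ m³/s².
Semi-major axis a = (r_p + r_a)/2 = 11985 km = 1.198×10⁷ m.
Vis-viva: v² = μ(2/r − 1/a) = 3.986×10¹⁴ × (1.795×10⁻⁷ − 8.344×10⁻⁸) = 3.830×10⁷ m²/s².
v = 6189 m/s.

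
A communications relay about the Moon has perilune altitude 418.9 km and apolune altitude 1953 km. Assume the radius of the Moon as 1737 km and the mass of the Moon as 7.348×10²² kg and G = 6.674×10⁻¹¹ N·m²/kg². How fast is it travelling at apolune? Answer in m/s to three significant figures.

v ≈ 990 m/s

μ = GM = 6.674×10⁻¹¹ × 7.348×10²² = 4.904×10¹² m³/s².
r_p = 1737 + 418.9 = 2155.9 km = 2.1559×10⁶ m.
r_a = 1737 + 1953 = 3690.0 km = 3.6900×10⁶ m.
Semi-major axis a = (r_p + r_a)/2 = 2922.9 km = 2.923×10⁶ m.
Vis-viva: v² = μ(2/r − 1/a) = 4.904×10¹² × (5.420×10⁻⁷ − 3.421×10⁻⁷) = 9.802×10⁵ m²/s².
v = 990.1 m/s.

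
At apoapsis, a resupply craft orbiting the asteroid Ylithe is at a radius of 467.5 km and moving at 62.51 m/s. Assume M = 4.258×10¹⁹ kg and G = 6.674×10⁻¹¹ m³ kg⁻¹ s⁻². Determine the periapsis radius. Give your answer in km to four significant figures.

periapsis radius ≈ 221.4 km

μ = GM = 6.674×10⁻¹¹ × 4.258×10¹⁹ = 2.842×10⁹ m³/s².
r_a = 4.675×10⁵ m.
Specific energy ε = v²/2 − μ/r = -4.125×10³ J/kg, so a = −μ/(2ε) = 3.445×10⁵ m.
The apsides satisfy r_p + r_a = 2a, so the periapsis radius is 2a − r_a = 2.214×10⁵ m = 221.43 km.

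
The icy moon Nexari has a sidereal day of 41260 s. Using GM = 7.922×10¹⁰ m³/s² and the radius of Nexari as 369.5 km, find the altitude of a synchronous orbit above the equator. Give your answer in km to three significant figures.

A synchronous orbit has period T, so by Kepler's third law a = (μT²/4π²)^(1/3).
μT²/4π² = 7.922×10¹⁰ × (4.126×10⁴)² / 39.48 = 3.416×10¹⁸ m³.
a = 1.506×10⁶ m = 1506.1 km.
Altitude h = a − R = 1506.1 − 369.5 = 1136.6 km.

h_sync ≈ 1140 km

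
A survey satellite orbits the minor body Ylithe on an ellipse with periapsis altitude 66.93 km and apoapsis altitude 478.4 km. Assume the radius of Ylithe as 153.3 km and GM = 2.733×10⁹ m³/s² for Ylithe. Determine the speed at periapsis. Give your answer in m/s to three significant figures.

r_p = 153.3 + 66.93 = 220.23 km = 2.2023×10⁵ m.
r_a = 153.3 + 478.4 = 631.70 km = 6.3170×10⁵ m.
Semi-major axis a = (r_p + r_a)/2 = 425.97 km = 4.260×10⁵ m.
Vis-viva: v² = μ(2/r − 1/a) = 2.733×10⁹ × (9.081×10⁻⁶ − 2.348×10⁻⁶) = 1.840×10⁴ m²/s².
v = 135.7 m/s.

v ≈ 136 m/s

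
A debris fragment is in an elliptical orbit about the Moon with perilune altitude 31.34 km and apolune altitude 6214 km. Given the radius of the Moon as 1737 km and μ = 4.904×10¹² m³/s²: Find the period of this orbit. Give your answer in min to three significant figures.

r_p = 1737 + 31.34 = 1768.3 km = 1.7683×10⁶ m.
r_a = 1737 + 6214 = 7951.0 km = 7.9510×10⁶ m.
Semi-major axis a = (r_p + r_a)/2 = (1768.3 + 7951.0)/2 = 4859.7 km = 4.860×10⁶ m.
By Kepler's third law T = 2π√(a³/μ) = 2π × 4.838×10³ = 3.040×10⁴ s.
= 506.6 min.

T ≈ 507 min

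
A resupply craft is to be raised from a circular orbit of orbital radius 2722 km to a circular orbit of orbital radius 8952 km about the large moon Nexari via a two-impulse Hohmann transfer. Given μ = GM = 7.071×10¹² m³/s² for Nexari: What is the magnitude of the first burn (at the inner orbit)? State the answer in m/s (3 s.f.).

r₁ = 2722 km = 2.722×10⁶ m.
r₂ = 8952 km = 8.952×10⁶ m.
Transfer ellipse a_t = (r₁ + r₂)/2 = 5.837×10⁶ m.
At r₁: circular v_c1 = √(μ/r₁) = 1612 m/s; transfer-periapsis v_p = √[μ(2/r₁ − 1/a_t)] = 1996 m/s.
Δv₁ = v_p − v_c1 = 384.3 m/s.

Δv ≈ 384 m/s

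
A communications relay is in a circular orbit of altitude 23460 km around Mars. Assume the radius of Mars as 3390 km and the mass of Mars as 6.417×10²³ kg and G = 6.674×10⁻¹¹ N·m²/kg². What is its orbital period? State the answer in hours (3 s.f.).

μ = GM = 6.674×10⁻¹¹ × 6.417×10²³ = 4.283×10¹³ m³/s².
r = 3390 + 23460 = 26850 km = 2.6850×10⁷ m.
Kepler's third law: T = 2π√(r³/μ) = 2π√((2.685×10⁷)³ / 4.283×10¹³).
r³/μ = 4.520×10⁸ s², so T = 2π × 2.126×10⁴ = 1.336×10⁵ s.
Converting: 1.336×10⁵ s ÷ 3600 = 37.11 hours.

T ≈ 37.1 hours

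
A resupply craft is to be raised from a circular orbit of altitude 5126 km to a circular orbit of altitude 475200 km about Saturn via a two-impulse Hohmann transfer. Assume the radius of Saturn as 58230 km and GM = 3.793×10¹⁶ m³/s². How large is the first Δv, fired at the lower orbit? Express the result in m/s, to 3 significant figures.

r₁ = 58230 + 5126 = 63356 km = 6.3356×10⁷ m.
r₂ = 58230 + 475200 = 533430 km = 5.3343×10⁸ m.
Transfer ellipse a_t = (r₁ + r₂)/2 = 2.984×10⁸ m.
At r₁: circular v_c1 = √(μ/r₁) = 24470 m/s; transfer-perikrone v_p = √[μ(2/r₁ − 1/a_t)] = 32710 m/s.
Δv₁ = v_p − v_c1 = 8247 m/s.

Δv ≈ 8250 m/s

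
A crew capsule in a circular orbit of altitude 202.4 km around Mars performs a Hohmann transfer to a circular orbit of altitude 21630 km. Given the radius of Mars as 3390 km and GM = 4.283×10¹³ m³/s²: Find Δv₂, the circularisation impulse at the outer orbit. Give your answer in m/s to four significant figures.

Δv ≈ 652.7 m/s

r₁ = 3390 + 202.4 = 3592.4 km = 3.5924×10⁶ m.
r₂ = 3390 + 21630 = 25020 km = 2.5020×10⁷ m.
Transfer ellipse a_t = (r₁ + r₂)/2 = 1.431×10⁷ m.
At r₁: circular v_c1 = √(μ/r₁) = 3453 m/s; transfer-periapsis v_p = √[μ(2/r₁ − 1/a_t)] = 4566 m/s.
At r₂: circular v_c2 = √(μ/r₂) = 1308 m/s; transfer-apoapsis v_a = √[μ(2/r₂ − 1/a_t)] = 655.6 m/s.
Δv₂ = v_c2 − v_a = 652.7 m/s.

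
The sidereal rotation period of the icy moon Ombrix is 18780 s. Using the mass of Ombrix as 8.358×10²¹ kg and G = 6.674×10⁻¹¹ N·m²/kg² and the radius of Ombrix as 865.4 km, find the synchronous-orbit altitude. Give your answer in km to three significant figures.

μ = GM = 6.674×10⁻¹¹ × 8.358×10²¹ = 5.578×10¹¹ m³/s².
A synchronous orbit has period T, so by Kepler's third law a = (μT²/4π²)^(1/3).
μT²/4π² = 5.578×10¹¹ × (1.878×10⁴)² / 39.48 = 4.983×10¹⁸ m³.
a = 1.708×10⁶ m = 1708.1 km.
Altitude h = a − R = 1708.1 − 865.4 = 842.67 km.

h_sync ≈ 843 km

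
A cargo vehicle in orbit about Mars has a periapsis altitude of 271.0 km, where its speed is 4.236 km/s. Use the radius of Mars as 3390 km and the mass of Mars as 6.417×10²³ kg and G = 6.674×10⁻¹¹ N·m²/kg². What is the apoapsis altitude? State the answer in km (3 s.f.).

μ = GM = 6.674×10⁻¹¹ × 6.417×10²³ = 4.283×10¹³ m³/s².
r_p = 3390 + 271.0 = 3661.0 km = 3.661×10⁶ m.
Specific energy ε = v²/2 − μ/r = -2.726×10⁶ J/kg, so a = −μ/(2ε) = 7.854×10⁶ m.
The apsides satisfy r_p + r_a = 2a, so the apoapsis radius is 2a − r_p = 1.205×10⁷ m = 12048 km.
Apoapsis altitude = 12048 − 3390 = 8657.6 km.

apoapsis altitude ≈ 8660 km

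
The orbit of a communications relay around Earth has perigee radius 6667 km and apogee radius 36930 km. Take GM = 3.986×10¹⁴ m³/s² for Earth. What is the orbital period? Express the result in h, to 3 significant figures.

Semi-major axis a = (r_p + r_a)/2 = (6667.0 + 36930)/2 = 21798 km = 2.180×10⁷ m.
By Kepler's third law T = 2π√(a³/μ) = 2π × 5.098×10³ = 3.203×10⁴ s.
= 8.897 h.

T ≈ 8.90 h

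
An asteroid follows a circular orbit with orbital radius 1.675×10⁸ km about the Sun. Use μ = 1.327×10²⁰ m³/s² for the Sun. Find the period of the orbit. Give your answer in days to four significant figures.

r = 1.675×10⁸ km = 1.675×10¹¹ m.
Kepler's third law: T = 2π√(r³/μ) = 2π√((1.675×10¹¹)³ / 1.327×10²⁰).
r³/μ = 3.541×10¹³ s², so T = 2π × 5.951×10⁶ = 3.739×10⁷ s.
Converting: 3.739×10⁷ s ÷ 86400 = 432.8 days.

T ≈ 432.8 days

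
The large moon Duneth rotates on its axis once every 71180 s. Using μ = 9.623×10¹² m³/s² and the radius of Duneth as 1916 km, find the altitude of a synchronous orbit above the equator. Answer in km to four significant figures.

A synchronous orbit has period T, so by Kepler's third law a = (μT²/4π²)^(1/3).
μT²/4π² = 9.623×10¹² × (7.118×10⁴)² / 39.48 = 1.235×10²¹ m³.
a = 1.073×10⁷ m = 10729 km.
Altitude h = a − R = 10729 − 1916 = 8812.9 km.

h_sync ≈ 8813 km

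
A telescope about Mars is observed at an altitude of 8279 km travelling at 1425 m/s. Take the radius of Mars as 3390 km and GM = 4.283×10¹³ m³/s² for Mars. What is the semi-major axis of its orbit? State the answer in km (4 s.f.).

a ≈ 8066 km

r = 3390 + 8279 = 11669 km = 1.167×10⁷ m.
Vis-viva rearranged: 1/a = 2/r − v²/μ = 1.714×10⁻⁷ − 4.741×10⁻⁸ = 1.240×10⁻⁷ m⁻¹.
a = 8.066×10⁶ m = 8065.6 km.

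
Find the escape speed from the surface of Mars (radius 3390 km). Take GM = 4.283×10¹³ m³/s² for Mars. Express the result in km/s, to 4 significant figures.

r = R = 3.390×10⁶ m.
Escape speed v_esc = √(2μ/r) = √(2 × 4.283×10¹³ / 3.390×10⁶) = √(2.527×10⁷) = 5027 m/s.
= 5.027 km/s.

v_esc ≈ 5.027 km/s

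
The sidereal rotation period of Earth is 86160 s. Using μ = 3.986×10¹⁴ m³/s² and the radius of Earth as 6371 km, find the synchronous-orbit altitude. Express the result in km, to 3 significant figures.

A synchronous orbit has period T, so by Kepler's third law a = (μT²/4π²)^(1/3).
μT²/4π² = 3.986×10¹⁴ × (8.616×10⁴)² / 39.48 = 7.495×10²² m³.
a = 4.216×10⁷ m = 42163 km.
Altitude h = a − R = 42163 − 6371 = 35792 km.

h_sync ≈ 35800 km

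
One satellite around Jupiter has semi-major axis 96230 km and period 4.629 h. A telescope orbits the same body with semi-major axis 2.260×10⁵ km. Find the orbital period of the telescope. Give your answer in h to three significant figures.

T₂ ≈ 16.7 h

Kepler's third law: T² ∝ a³, so T₂ = T₁ (a₂/a₁)^(3/2).
a₂/a₁ = 2.349, (a₂/a₁)^(3/2) = 3.599.
T₂ = 4.629 × 3.599 = 16.66 h.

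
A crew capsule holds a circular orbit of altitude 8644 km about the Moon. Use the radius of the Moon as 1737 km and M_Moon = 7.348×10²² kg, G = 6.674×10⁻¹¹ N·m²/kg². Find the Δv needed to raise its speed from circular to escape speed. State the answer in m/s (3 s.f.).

Δv ≈ 285 m/s

μ = GM = 6.674×10⁻¹¹ × 7.348×10²² = 4.904×10¹² m³/s².
r = 1737 + 8644 = 10381 km = 1.0381×10⁷ m.
Circular speed v_c = √(μ/r) = 687.3 m/s.
Escape speed v_esc = √(2μ/r) = √2 × v_c = 972.0 m/s.
Δv = v_esc − v_c = 284.7 m/s.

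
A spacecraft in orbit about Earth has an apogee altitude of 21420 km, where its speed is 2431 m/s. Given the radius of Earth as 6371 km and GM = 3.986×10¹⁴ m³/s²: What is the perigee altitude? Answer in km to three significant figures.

r_a = 6371 + 21420 = 27791 km = 2.779×10⁷ m.
Specific energy ε = v²/2 − μ/r = -1.139×10⁷ J/kg, so a = −μ/(2ε) = 1.750×10⁷ m.
The apsides satisfy r_p + r_a = 2a, so the perigee radius is 2a − r_a = 7.211×10⁶ m = 7211.1 km.
Perigee altitude = 7211.1 − 6371 = 840.09 km.

perigee altitude ≈ 840 km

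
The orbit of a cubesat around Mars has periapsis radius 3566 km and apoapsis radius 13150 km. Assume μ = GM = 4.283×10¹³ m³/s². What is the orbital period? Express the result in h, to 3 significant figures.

Semi-major axis a = (r_p + r_a)/2 = (3566.0 + 13150)/2 = 8358.0 km = 8.358×10⁶ m.
By Kepler's third law T = 2π√(a³/μ) = 2π × 3.692×10³ = 2.320×10⁴ s.
= 6.444 h.

T ≈ 6.44 h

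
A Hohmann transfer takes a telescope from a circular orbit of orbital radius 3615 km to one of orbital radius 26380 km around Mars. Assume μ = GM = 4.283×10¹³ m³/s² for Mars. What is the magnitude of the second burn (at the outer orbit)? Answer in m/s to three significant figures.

Δv ≈ 649 m/s

r₁ = 3615 km = 3.615×10⁶ m.
r₂ = 26380 km = 2.638×10⁷ m.
Transfer ellipse a_t = (r₁ + r₂)/2 = 1.500×10⁷ m.
At r₁: circular v_c1 = √(μ/r₁) = 3442 m/s; transfer-periapsis v_p = √[μ(2/r₁ − 1/a_t)] = 4565 m/s.
At r₂: circular v_c2 = √(μ/r₂) = 1274 m/s; transfer-apoapsis v_a = √[μ(2/r₂ − 1/a_t)] = 625.6 m/s.
Δv₂ = v_c2 − v_a = 648.6 m/s.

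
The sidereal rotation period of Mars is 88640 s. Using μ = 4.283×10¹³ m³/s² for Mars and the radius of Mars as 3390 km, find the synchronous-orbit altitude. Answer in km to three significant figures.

A synchronous orbit has period T, so by Kepler's third law a = (μT²/4π²)^(1/3).
μT²/4π² = 4.283×10¹³ × (8.864×10⁴)² / 39.48 = 8.524×10²¹ m³.
a = 2.043×10⁷ m = 20428 km.
Altitude h = a − R = 20428 − 3390 = 17038 km.

h_sync ≈ 17000 km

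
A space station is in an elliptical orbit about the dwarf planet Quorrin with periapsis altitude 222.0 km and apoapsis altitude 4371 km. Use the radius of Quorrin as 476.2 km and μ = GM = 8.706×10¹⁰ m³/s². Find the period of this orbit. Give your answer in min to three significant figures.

r_p = 476.2 + 222.0 = 698.20 km = 6.9820×10⁵ m.
r_a = 476.2 + 4371 = 4847.2 km = 4.8472×10⁶ m.
Semi-major axis a = (r_p + r_a)/2 = (698.20 + 4847.2)/2 = 2772.7 km = 2.773×10⁶ m.
By Kepler's third law T = 2π√(a³/μ) = 2π × 1.565×10⁴ = 9.832×10⁴ s.
= 1639 min.

T ≈ 1640 min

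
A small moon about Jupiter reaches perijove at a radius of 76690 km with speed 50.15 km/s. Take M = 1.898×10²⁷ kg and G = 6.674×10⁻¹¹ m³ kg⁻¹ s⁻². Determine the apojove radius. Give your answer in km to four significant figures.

μ = GM = 6.674×10⁻¹¹ × 1.898×10²⁷ = 1.267×10¹⁷ m³/s².
r_p = 7.669×10⁷ m.
Specific energy ε = v²/2 − μ/r = -3.942×10⁸ J/kg, so a = −μ/(2ε) = 1.607×10⁸ m.
The apsides satisfy r_p + r_a = 2a, so the apojove radius is 2a − r_p = 2.446×10⁸ m = 2.4462×10⁵ km.

apojove radius ≈ 2.446×10⁵ km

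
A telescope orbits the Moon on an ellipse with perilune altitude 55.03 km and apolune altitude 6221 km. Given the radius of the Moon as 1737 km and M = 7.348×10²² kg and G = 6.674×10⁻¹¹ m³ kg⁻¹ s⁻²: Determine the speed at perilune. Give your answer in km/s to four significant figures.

μ = GM = 6.674×10⁻¹¹ × 7.348×10²² = 4.904×10¹² m³/s².
r_p = 1737 + 55.03 = 1792.0 km = 1.7920×10⁶ m.
r_a = 1737 + 6221 = 7958.0 km = 7.9580×10⁶ m.
Semi-major axis a = (r_p + r_a)/2 = 4875.0 km = 4.875×10⁶ m.
Vis-viva: v² = μ(2/r − 1/a) = 4.904×10¹² × (1.116×10⁻⁶ − 2.051×10⁻⁷) = 4.467×10⁶ m²/s².
v = 2114 m/s = 2.114 km/s.

v ≈ 2.114 km/s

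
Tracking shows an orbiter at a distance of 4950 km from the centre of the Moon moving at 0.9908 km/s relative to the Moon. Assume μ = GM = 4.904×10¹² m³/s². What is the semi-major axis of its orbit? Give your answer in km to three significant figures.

r = 4.950×10⁶ m.
Specific orbital energy ε = v²/2 − μ/r = (990.8)²/2 − 4.904×10¹²/4.950×10⁶ = -4.999×10⁵ J/kg.
Since ε = −μ/(2a), a = −μ/(2ε) = 4.905×10⁶ m = 4905.3 km.

a ≈ 4910 km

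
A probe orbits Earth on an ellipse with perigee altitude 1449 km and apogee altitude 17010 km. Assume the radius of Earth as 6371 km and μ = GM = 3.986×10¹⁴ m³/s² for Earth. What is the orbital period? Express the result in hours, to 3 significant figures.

r_p = 6371 + 1449 = 7820.0 km = 7.8200×10⁶ m.
r_a = 6371 + 17010 = 23381 km = 2.3381×10⁷ m.
Semi-major axis a = (r_p + r_a)/2 = (7820.0 + 23381)/2 = 15600 km = 1.560×10⁷ m.
By Kepler's third law T = 2π√(a³/μ) = 2π × 3.086×10³ = 1.939×10⁴ s.
= 5.387 hours.

T ≈ 5.39 hours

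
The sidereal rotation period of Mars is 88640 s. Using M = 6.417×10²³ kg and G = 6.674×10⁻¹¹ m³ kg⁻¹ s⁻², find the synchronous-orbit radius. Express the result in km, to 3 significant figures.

r_sync ≈ 20400 km

μ = GM = 6.674×10⁻¹¹ × 6.417×10²³ = 4.283×10¹³ m³/s².
A synchronous orbit has period T, so by Kepler's third law a = (μT²/4π²)^(1/3).
μT²/4π² = 4.283×10¹³ × (8.864×10⁴)² / 39.48 = 8.524×10²¹ m³.
a = 2.043×10⁷ m = 20427 km.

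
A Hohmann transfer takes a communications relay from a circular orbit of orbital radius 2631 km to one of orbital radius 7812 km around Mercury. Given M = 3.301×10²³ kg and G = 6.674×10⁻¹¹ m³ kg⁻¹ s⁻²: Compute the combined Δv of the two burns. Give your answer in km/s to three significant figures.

μ = GM = 6.674×10⁻¹¹ × 3.301×10²³ = 2.203×10¹³ m³/s².
r₁ = 2631 km = 2.631×10⁶ m.
r₂ = 7812 km = 7.812×10⁶ m.
Transfer ellipse a_t = (r₁ + r₂)/2 = 5.222×10⁶ m.
At r₁: circular v_c1 = √(μ/r₁) = 2894 m/s; transfer-periherm v_p = √[μ(2/r₁ − 1/a_t)] = 3539 m/s.
Δv₁ = v_p − v_c1 = 645.8 m/s.
At r₂: circular v_c2 = √(μ/r₂) = 1679 m/s; transfer-apoherm v_a = √[μ(2/r₂ − 1/a_t)] = 1192 m/s.
Δv₂ = v_c2 − v_a = 487.3 m/s.
Total Δv = Δv₁ + Δv₂ = 1133 m/s = 1.133 km/s.

Δv_total ≈ 1.13 km/s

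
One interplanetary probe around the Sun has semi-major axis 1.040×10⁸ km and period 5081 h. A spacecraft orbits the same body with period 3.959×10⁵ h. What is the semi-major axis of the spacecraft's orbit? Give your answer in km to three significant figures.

a₂ ≈ 1.90×10⁹ km

Kepler's third law: a³ ∝ T², so a₂ = a₁ (T₂/T₁)^(2/3).
T₂/T₁ = 77.92, (T₂/T₁)^(2/3) = 18.24.
a₂ = 1.040×10⁸ × 18.24 = 1.897×10⁹ km.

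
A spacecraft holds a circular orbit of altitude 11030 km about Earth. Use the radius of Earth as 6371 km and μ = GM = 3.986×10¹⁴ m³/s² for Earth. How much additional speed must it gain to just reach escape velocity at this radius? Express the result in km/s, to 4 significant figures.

Δv ≈ 1.982 km/s

r = 6371 + 11030 = 17401 km = 1.7401×10⁷ m.
Circular speed v_c = √(μ/r) = 4786 m/s.
Escape speed v_esc = √(2μ/r) = √2 × v_c = 6769 m/s.
Δv = v_esc − v_c = 1982 m/s = 1.982 km/s.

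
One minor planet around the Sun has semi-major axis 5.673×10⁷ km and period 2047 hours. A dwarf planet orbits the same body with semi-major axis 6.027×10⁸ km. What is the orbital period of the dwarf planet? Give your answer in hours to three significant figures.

Kepler's third law: T² ∝ a³, so T₂ = T₁ (a₂/a₁)^(3/2).
a₂/a₁ = 10.62, (a₂/a₁)^(3/2) = 34.63.
T₂ = 2047 × 34.63 = 70880 hours.

T₂ ≈ 70900 hours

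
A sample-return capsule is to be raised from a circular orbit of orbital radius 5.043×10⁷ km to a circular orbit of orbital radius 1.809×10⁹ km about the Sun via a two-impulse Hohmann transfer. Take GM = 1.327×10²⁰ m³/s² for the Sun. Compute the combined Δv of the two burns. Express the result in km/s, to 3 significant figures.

Δv_total ≈ 26.8 km/s

r₁ = 5.043×10⁷ km = 5.043×10¹⁰ m.
r₂ = 1.809×10⁹ km = 1.809×10¹² m.
Transfer ellipse a_t = (r₁ + r₂)/2 = 9.297×10¹¹ m.
At r₁: circular v_c1 = √(μ/r₁) = 51300 m/s; transfer-perihelion v_p = √[μ(2/r₁ − 1/a_t)] = 71550 m/s.
Δv₁ = v_p − v_c1 = 20260 m/s.
At r₂: circular v_c2 = √(μ/r₂) = 8565 m/s; transfer-aphelion v_a = √[μ(2/r₂ − 1/a_t)] = 1995 m/s.
Δv₂ = v_c2 − v_a = 6570 m/s.
Total Δv = Δv₁ + Δv₂ = 26830 m/s = 26.83 km/s.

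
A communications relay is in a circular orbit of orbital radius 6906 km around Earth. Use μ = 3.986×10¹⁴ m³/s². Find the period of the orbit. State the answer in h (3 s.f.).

r = 6906 km = 6.906×10⁶ m.
Kepler's third law: T = 2π√(r³/μ) = 2π√((6.906×10⁶)³ / 3.986×10¹⁴).
r³/μ = 8.263×10⁵ s², so T = 2π × 9.090×10² = 5.712×10³ s.
Converting: 5.712×10³ s ÷ 3600 = 1.587 h.

T ≈ 1.59 h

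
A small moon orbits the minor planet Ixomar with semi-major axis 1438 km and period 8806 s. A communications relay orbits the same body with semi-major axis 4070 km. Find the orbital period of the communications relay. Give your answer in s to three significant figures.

T₂ ≈ 41900 s

Kepler's third law: T² ∝ a³, so T₂ = T₁ (a₂/a₁)^(3/2).
a₂/a₁ = 2.830, (a₂/a₁)^(3/2) = 4.762.
T₂ = 8806 × 4.762 = 41930 s.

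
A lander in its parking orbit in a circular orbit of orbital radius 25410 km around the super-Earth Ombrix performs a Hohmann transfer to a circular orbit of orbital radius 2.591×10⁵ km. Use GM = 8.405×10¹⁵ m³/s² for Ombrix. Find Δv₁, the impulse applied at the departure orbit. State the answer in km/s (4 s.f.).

r₁ = 25410 km = 2.541×10⁷ m.
r₂ = 2.591×10⁵ km = 2.591×10⁸ m.
Transfer ellipse a_t = (r₁ + r₂)/2 = 1.423×10⁸ m.
At r₁: circular v_c1 = √(μ/r₁) = 18190 m/s; transfer-periapsis v_p = √[μ(2/r₁ − 1/a_t)] = 24550 m/s.
Δv₁ = v_p − v_c1 = 6358 m/s.
= 6.358 km/s.

Δv ≈ 6.358 km/s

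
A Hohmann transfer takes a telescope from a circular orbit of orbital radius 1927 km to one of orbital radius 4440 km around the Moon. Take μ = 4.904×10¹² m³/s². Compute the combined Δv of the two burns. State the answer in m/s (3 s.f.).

Δv_total ≈ 522 m/s

r₁ = 1927 km = 1.927×10⁶ m.
r₂ = 4440 km = 4.440×10⁶ m.
Transfer ellipse a_t = (r₁ + r₂)/2 = 3.184×10⁶ m.
At r₁: circular v_c1 = √(μ/r₁) = 1595 m/s; transfer-perilune v_p = √[μ(2/r₁ − 1/a_t)] = 1884 m/s.
Δv₁ = v_p − v_c1 = 288.7 m/s.
At r₂: circular v_c2 = √(μ/r₂) = 1051 m/s; transfer-apolune v_a = √[μ(2/r₂ − 1/a_t)] = 817.7 m/s.
Δv₂ = v_c2 − v_a = 233.3 m/s.
Total Δv = Δv₁ + Δv₂ = 522.0 m/s.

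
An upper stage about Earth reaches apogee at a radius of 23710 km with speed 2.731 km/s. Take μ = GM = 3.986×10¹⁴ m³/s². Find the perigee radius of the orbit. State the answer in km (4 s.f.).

r_a = 2.371×10⁷ m.
Specific energy ε = v²/2 − μ/r = -1.308×10⁷ J/kg, so a = −μ/(2ε) = 1.523×10⁷ m.
The apsides satisfy r_p + r_a = 2a, so the perigee radius is 2a − r_a = 6.759×10⁶ m = 6758.7 km.

perigee radius ≈ 6759 km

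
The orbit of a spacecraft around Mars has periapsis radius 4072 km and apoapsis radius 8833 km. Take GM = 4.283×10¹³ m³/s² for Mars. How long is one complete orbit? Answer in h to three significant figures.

Semi-major axis a = (r_p + r_a)/2 = (4072.0 + 8833.0)/2 = 6452.5 km = 6.452×10⁶ m.
By Kepler's third law T = 2π√(a³/μ) = 2π × 2.504×10³ = 1.574×10⁴ s.
= 4.371 h.

T ≈ 4.37 h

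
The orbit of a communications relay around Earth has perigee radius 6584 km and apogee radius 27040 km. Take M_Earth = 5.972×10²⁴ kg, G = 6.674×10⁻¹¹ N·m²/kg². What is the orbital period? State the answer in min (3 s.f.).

μ = GM = 6.674×10⁻¹¹ × 5.972×10²⁴ = 3.986×10¹⁴ m³/s².
Semi-major axis a = (r_p + r_a)/2 = (6584.0 + 27040)/2 = 16812 km = 1.681×10⁷ m.
By Kepler's third law T = 2π√(a³/μ) = 2π × 3.453×10³ = 2.169×10⁴ s.
= 361.6 min.

T ≈ 362 min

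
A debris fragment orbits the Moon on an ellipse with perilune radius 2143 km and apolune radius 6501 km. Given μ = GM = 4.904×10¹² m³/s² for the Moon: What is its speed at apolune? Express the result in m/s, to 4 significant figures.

Semi-major axis a = (r_p + r_a)/2 = 4322.0 km = 4.322×10⁶ m.
Vis-viva: v² = μ(2/r − 1/a) = 4.904×10¹² × (3.076×10⁻⁷ − 2.314×10⁻⁷) = 3.740×10⁵ m²/s².
v = 611.6 m/s.

v ≈ 611.6 m/s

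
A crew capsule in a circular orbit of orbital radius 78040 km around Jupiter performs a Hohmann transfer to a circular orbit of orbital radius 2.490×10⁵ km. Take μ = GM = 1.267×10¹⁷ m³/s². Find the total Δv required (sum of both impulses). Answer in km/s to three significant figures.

r₁ = 78040 km = 7.804×10⁷ m.
r₂ = 2.490×10⁵ km = 2.490×10⁸ m.
Transfer ellipse a_t = (r₁ + r₂)/2 = 1.635×10⁸ m.
At r₁: circular v_c1 = √(μ/r₁) = 40290 m/s; transfer-perijove v_p = √[μ(2/r₁ − 1/a_t)] = 49720 m/s.
Δv₁ = v_p − v_c1 = 9428 m/s.
At r₂: circular v_c2 = √(μ/r₂) = 22560 m/s; transfer-apojove v_a = √[μ(2/r₂ − 1/a_t)] = 15580 m/s.
Δv₂ = v_c2 − v_a = 6974 m/s.
Total Δv = Δv₁ + Δv₂ = 16400 m/s = 16.40 km/s.

Δv_total ≈ 16.4 km/s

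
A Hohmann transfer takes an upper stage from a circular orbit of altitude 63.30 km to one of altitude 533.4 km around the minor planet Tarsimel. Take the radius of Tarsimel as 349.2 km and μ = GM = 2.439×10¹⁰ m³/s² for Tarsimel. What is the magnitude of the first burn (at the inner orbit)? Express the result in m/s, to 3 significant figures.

Δv ≈ 40.7 m/s

r₁ = 349.2 + 63.30 = 412.50 km = 4.1250×10⁵ m.
r₂ = 349.2 + 533.4 = 882.60 km = 8.8260×10⁵ m.
Transfer ellipse a_t = (r₁ + r₂)/2 = 6.476×10⁵ m.
At r₁: circular v_c1 = √(μ/r₁) = 243.2 m/s; transfer-periapsis v_p = √[μ(2/r₁ − 1/a_t)] = 283.9 m/s.
Δv₁ = v_p − v_c1 = 40.72 m/s.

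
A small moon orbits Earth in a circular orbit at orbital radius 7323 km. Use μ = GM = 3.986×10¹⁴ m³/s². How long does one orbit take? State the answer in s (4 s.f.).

T ≈ 6237 s

r = 7323 km = 7.323×10⁶ m.
Kepler's third law: T = 2π√(r³/μ) = 2π√((7.323×10⁶)³ / 3.986×10¹⁴).
r³/μ = 9.852×10⁵ s², so T = 2π × 9.926×10² = 6.237×10³ s.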